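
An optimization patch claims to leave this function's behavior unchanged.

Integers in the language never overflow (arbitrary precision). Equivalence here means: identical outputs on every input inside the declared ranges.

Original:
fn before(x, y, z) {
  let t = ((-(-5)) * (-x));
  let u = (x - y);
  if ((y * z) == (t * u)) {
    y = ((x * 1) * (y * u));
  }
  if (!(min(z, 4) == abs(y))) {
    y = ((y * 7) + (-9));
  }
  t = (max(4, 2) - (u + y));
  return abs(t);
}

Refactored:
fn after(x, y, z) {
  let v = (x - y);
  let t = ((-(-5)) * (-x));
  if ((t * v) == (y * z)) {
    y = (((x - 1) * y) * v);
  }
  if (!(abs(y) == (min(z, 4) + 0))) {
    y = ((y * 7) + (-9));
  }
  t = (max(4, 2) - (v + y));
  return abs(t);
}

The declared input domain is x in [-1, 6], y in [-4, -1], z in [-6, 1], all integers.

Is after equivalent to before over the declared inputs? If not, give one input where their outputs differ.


Take x=0, y=-4, z=0.
before: t := 0 | u := 4 | ((y * z) == (t * u)): true | y := 0 | (!(min(z, 4) == abs(y))): false | t := 0 | result 0
after: v := 4 | t := 0 | ((t * v) == (y * z)): true | y := 16 | (!(abs(y) == (min(z, 4) + 0))): true | y := 103 | t := -103 | result 103
0 != 103, so the rewrite changes behavior.
verdict: not equivalent; witness: x=0, y=-4, z=0


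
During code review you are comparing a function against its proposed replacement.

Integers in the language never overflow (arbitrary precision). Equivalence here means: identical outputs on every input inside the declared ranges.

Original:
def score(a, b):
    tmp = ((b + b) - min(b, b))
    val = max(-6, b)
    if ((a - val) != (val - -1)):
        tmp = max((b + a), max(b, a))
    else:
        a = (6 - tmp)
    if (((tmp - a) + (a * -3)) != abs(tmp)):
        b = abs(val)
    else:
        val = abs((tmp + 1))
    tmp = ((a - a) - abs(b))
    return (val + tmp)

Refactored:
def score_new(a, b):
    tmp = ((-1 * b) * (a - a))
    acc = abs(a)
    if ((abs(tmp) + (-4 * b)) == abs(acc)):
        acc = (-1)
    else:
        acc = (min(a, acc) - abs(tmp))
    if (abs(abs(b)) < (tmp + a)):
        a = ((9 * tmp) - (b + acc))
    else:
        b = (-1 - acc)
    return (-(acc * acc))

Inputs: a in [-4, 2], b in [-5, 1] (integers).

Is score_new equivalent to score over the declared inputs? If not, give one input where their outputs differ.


Run the pair on a=-4, b=-5.
score: tmp = -5; val = -5; ((a - val) != (val - -1)) -> true; tmp = -4; (((tmp - a) + (a * -3)) != abs(tmp)) -> true; b = 5; tmp = -5; return -10
score_new: tmp = 0; acc = 4; ((abs(tmp) + (-4 * b)) == abs(acc)) -> false; acc = -4; (abs(abs(b)) < (tmp + a)) -> false; b = 3; return -16
-10 and -16 differ, so these are not the same function on this domain.
verdict: not equivalent; witness: a=-4, b=-5


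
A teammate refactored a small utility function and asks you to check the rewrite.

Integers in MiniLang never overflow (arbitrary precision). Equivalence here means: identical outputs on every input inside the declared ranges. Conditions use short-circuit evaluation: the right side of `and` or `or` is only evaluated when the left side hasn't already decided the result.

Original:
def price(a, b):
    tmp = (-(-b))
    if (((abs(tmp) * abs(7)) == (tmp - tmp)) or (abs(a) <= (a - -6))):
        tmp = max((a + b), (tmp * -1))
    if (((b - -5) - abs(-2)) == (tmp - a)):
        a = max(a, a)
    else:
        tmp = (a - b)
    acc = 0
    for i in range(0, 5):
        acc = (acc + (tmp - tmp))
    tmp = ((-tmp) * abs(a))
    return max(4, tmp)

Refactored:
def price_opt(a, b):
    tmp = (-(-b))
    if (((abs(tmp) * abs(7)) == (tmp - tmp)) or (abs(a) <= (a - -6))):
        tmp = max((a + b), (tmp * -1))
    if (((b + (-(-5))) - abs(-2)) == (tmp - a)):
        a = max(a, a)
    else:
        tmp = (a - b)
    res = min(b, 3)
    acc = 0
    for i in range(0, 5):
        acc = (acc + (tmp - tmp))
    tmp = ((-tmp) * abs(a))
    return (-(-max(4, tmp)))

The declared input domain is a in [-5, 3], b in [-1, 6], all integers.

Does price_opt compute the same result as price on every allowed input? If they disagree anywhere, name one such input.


Changes here: min/max/abs usage differs; also constant usage differs; also arithmetic usage differs; also statement counts differ; also local variable names differ; the full 72-point sweep finds no disagreement.
verdict: equivalent


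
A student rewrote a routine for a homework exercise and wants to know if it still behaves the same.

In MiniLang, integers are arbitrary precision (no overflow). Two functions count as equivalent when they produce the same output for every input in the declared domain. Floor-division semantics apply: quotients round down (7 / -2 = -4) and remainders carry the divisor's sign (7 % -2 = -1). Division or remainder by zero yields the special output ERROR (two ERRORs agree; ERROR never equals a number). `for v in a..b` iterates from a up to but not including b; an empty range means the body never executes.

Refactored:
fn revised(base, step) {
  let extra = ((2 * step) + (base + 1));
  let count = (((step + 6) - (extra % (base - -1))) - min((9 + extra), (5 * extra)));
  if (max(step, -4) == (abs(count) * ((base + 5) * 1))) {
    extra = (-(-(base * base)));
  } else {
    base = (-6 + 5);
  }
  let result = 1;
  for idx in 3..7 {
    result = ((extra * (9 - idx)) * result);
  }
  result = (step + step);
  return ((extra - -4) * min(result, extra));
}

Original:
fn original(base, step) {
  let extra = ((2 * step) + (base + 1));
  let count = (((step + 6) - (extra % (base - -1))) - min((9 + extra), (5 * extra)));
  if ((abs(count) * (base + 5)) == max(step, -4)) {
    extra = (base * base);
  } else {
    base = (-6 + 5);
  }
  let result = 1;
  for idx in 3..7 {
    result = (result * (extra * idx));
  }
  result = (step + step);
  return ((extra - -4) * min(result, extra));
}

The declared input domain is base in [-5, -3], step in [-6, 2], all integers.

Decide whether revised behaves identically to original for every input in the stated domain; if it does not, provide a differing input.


Differences: arithmetic usage differs; and constant usage differs — yet all 27 inputs agree.
verdict: equivalent


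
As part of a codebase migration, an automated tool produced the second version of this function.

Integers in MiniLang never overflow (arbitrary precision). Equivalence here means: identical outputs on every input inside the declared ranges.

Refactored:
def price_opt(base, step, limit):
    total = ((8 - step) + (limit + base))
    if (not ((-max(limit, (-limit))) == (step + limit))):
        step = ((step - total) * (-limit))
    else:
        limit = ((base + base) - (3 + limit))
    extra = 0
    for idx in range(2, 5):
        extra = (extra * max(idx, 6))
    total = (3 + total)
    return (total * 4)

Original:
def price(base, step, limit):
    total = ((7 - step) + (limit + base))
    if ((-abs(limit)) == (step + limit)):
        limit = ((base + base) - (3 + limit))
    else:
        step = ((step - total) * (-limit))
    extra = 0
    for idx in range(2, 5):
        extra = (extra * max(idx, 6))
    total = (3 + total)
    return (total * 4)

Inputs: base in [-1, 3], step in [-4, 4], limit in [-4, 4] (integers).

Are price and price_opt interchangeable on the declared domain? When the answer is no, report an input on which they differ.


At base=-1, step=-4, limit=-4: price gives 36, price_opt gives 40.
verdict: not equivalent; witness: base=-1, step=-4, limit=-4


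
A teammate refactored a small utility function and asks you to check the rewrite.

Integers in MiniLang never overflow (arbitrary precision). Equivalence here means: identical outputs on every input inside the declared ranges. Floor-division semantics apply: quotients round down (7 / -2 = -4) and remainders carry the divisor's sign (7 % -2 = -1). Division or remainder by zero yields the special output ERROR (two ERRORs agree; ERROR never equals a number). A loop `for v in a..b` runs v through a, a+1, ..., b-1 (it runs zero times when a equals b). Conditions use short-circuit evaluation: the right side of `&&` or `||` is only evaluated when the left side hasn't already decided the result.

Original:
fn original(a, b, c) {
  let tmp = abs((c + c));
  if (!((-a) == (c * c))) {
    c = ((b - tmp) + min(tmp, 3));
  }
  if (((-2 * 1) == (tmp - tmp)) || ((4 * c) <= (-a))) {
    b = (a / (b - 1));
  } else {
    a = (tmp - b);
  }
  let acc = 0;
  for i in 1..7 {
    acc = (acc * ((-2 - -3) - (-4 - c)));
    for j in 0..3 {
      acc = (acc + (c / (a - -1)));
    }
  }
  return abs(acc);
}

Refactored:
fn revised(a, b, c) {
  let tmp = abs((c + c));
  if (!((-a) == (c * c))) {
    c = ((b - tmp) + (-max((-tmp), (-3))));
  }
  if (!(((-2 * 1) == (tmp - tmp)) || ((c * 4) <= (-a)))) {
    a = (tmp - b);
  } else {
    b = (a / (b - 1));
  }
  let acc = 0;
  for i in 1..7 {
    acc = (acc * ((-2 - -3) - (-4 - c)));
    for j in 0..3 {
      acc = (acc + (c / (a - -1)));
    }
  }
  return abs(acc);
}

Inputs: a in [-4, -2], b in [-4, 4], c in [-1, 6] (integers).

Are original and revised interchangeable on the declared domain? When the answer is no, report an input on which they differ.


Side by side, the visible changes include: boolean connective usage differs; min/max/abs usage differs.
As a probe, take a=-4, b=-2, c=5: original runs tmp=10, then (!((-a) == (c * c))) is true, then c=-9, then (((-2 * 1) == (tmp - tmp)) || ((4 * c) <= (-a))) is true, then b=1, then acc=0, then (i=1), then acc=0, then (j=0), then acc=3, then (j=1), then acc=6, then (j=2), then acc=9, then (i=2), then acc=-36, then (j=0), then acc=-33, then (j=1), then acc=-30, then (j=2), then acc=-27, then (i=3), then acc=108, then (j=0), then acc=111, then (j=1), then acc=114, then (j=2), then acc=117, then (i=4), then acc=-468, then (j=0), then acc=-465, then (j=1), then acc=-462, then (j=2), then acc=-459, then (i=5), then acc=1836, then (j=0), then acc=1839, then (j=1), then acc=1842, then (j=2), then acc=1845, then (i=6), then acc=-7380, then (j=0), then acc=-7377, then (j=1), then acc=-7374, then (j=2), then acc=-7371, then returns 7371; revised runs tmp=10, then (!((-a) == (c * c))) is true, then c=-9, then (!(((-2 * 1) == (tmp - tmp)) || ((c * 4) <= (-a)))) is false, then b=1, then acc=0, then (i=1), then acc=0, then (j=0), then acc=3, then (j=1), then acc=6, then (j=2), then acc=9, then (i=2), then acc=-36, then (j=0), then acc=-33, then (j=1), then acc=-30, then (j=2), then acc=-27, then (i=3), then acc=108, then (j=0), then acc=111, then (j=1), then acc=114, then (j=2), then acc=117, then (i=4), then acc=-468, then (j=0), then acc=-465, then (j=1), then acc=-462, then (j=2), then acc=-459, then (i=5), then acc=1836, then (j=0), then acc=1839, then (j=1), then acc=1842, then (j=2), then acc=1845, then (i=6), then acc=-7380, then (j=0), then acc=-7377, then (j=1), then acc=-7374, then (j=2), then acc=-7371, then returns 7371; both end at 7371.
Across all 216 domain points the two functions coincide.
verdict: equivalent


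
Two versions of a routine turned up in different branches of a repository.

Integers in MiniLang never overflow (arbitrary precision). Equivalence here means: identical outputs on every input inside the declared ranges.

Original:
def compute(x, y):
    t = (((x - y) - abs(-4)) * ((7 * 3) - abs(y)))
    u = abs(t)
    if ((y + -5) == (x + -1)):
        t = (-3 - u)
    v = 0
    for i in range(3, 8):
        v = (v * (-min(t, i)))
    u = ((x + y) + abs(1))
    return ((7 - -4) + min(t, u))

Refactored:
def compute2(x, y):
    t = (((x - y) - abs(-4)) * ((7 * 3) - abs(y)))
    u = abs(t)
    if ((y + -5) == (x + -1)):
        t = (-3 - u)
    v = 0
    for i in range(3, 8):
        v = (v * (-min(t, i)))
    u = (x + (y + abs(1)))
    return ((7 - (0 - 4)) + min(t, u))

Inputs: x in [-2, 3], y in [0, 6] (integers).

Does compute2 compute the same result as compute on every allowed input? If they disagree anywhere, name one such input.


This is a faithful refactor — arithmetic usage differs, plus constant usage differs, but the computed results match everywhere.
Spot check at x=0, y=5 — compute: t := -144 | u := 144 | ((y + -5) == (x + -1)): false | v := 0 | iter i=3: | v := 0 | iter i=4: | v := 0 | iter i=5: | v := 0 | iter i=6: | v := 0 | iter i=7: | v := 0 | u := 6 | result -133. compute2: t := -144 | u := 144 | ((y + -5) == (x + -1)): false | v := 0 | iter i=3: | v := 0 | iter i=4: | v := 0 | iter i=5: | v := 0 | iter i=6: | v := 0 | iter i=7: | v := 0 | u := 6 | result -133. Both give -133.
Checked all 42 inputs in the declared domain: the outputs agree on every one.
verdict: equivalent


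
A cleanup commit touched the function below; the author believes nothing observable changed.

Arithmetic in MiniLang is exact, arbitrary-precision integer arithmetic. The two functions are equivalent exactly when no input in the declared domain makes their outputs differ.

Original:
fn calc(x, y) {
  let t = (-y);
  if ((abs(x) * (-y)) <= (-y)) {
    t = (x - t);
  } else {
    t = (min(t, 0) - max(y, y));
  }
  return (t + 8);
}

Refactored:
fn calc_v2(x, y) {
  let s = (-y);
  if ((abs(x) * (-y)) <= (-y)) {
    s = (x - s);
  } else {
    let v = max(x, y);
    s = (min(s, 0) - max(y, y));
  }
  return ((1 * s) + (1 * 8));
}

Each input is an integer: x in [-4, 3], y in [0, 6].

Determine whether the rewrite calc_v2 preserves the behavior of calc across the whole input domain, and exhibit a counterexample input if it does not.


Differences: min/max/abs usage differs; arithmetic usage differs; constant usage differs; statement counts differ; local variable names differ — yet all 56 inputs agree.
verdict: equivalent


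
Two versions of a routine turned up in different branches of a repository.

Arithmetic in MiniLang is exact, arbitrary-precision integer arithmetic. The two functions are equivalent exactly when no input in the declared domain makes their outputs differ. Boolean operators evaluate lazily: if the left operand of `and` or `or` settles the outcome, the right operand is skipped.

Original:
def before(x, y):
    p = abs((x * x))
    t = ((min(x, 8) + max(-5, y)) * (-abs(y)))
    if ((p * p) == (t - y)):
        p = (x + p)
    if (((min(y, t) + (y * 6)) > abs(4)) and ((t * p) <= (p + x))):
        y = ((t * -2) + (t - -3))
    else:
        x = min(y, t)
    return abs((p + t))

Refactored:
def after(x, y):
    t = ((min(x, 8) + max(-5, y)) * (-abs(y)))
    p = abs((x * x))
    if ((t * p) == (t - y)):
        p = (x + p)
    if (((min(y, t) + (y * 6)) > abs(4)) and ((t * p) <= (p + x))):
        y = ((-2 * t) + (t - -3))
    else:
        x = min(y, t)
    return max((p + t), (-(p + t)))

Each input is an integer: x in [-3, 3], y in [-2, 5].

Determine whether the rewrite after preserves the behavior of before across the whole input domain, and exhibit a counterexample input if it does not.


These are not equivalent — on x=-3, y=0 the outputs split (9 vs 6).
before: p becomes 9; next t becomes 0; next ((p * p) == (t - y)) evaluates to false; next (((min(y, t) + (y * 6)) > abs(4)) and ((t * p) <= (p + x))) evaluates to false; next x becomes 0; next final value 9
after: t becomes 0; next p becomes 9; next ((t * p) == (t - y)) evaluates to true; next p becomes 6; next (((min(y, t) + (y * 6)) > abs(4)) and ((t * p) <= (p + x))) evaluates to false; next x becomes 0; next final value 6
verdict: not equivalent; witness: x=-3, y=0


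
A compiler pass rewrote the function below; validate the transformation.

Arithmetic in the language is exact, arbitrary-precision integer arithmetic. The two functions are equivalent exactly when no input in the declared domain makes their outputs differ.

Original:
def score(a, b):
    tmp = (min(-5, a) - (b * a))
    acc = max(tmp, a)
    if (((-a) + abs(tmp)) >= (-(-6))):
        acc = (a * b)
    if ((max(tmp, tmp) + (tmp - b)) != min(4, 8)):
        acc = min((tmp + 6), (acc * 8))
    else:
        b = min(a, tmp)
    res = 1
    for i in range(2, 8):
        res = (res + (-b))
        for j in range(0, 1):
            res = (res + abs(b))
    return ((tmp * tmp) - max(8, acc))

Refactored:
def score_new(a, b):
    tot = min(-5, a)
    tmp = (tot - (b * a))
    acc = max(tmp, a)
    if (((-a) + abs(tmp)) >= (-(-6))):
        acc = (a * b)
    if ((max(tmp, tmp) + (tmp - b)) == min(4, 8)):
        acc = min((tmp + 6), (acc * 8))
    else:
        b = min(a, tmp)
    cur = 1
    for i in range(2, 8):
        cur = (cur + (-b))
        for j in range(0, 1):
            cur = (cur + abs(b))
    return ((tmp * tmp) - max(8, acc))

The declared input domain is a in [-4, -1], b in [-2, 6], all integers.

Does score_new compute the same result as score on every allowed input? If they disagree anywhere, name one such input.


At a=-2, b=4: score gives 0, score_new gives 1.
verdict: not equivalent; witness: a=-2, b=4


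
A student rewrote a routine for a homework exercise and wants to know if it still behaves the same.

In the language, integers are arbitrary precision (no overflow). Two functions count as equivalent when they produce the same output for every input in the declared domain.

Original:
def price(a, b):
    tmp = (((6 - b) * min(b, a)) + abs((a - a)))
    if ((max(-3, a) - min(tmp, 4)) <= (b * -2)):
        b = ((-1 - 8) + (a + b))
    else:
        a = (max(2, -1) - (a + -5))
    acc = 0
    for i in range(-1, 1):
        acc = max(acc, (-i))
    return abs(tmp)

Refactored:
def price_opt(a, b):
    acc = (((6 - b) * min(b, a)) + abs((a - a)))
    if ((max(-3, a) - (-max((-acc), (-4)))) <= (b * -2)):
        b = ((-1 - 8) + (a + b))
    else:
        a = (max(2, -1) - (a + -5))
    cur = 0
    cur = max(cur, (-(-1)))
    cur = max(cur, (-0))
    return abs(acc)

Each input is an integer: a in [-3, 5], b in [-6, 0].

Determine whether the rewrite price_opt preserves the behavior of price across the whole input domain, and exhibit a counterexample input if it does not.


Comparing the listings, the differences include: local variable names differ; constant usage differs; min/max/abs usage differs; loop structure differs.
As a probe, take a=1, b=-1: price runs tmp=-7, then ((max(-3, a) - min(tmp, 4)) <= (b * -2)) is false, then a=6, then acc=0, then (i=-1), then acc=1, then (i=0), then acc=1, then returns 7; price_opt runs acc=-7, then ((max(-3, a) - (-max((-acc), (-4)))) <= (b * -2)) is false, then a=6, then cur=0, then cur=1, then cur=1, then returns 7; both end at 7.
Every one of the 63 inputs gives matching results.
verdict: equivalent


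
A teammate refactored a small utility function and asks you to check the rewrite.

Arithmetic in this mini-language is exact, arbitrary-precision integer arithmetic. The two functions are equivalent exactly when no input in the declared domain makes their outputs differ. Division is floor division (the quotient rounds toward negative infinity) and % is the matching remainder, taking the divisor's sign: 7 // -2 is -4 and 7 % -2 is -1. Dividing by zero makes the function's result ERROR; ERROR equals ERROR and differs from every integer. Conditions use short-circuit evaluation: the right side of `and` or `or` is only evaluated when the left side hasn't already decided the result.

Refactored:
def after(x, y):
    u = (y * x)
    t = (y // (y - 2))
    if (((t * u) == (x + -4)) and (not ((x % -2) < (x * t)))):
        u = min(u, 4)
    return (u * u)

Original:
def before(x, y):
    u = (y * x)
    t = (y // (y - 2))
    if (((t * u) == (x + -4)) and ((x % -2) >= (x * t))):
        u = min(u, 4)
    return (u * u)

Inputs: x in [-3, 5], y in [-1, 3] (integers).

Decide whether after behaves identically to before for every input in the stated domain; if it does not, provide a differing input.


Changes here: boolean connective usage differs; and comparison usage differs; the full 45-point sweep finds no disagreement.
verdict: equivalent


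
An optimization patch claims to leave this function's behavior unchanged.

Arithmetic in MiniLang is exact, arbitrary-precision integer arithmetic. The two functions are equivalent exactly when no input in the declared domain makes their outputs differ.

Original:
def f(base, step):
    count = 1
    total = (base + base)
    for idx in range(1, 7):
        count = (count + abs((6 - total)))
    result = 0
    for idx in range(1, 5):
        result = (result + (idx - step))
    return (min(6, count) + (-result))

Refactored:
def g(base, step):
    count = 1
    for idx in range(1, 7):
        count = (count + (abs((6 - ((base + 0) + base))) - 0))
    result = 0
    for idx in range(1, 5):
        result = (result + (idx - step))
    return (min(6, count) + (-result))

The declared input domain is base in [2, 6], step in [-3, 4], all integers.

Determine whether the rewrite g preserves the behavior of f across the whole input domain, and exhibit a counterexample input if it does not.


The two are interchangeable: constant usage differs; also local variable names differ; also arithmetic usage differs; also statement counts differ, and every declared input agrees.
Tracing base=6, step=-1: f: count becomes 1; next total becomes 12; next at idx=1:; next count becomes 7; next at idx=2:; next count becomes 13; next at idx=3:; next count becomes 19; next at idx=4:; next count becomes 25; next at idx=5:; next count becomes 31; next at idx=6:; next count becomes 37; next result becomes 0; next at idx=1:; next result becomes 2; next at idx=2:; next result becomes 5; next at idx=3:; next result becomes 9; next at idx=4:; next result becomes 14; next final value -8 | g: count becomes 1; next at idx=1:; next count becomes 7; next at idx=2:; next count becomes 13; next at idx=3:; next count becomes 19; next at idx=4:; next count becomes 25; next at idx=5:; next count becomes 31; next at idx=6:; next count becomes 37; next result becomes 0; next at idx=1:; next result becomes 2; next at idx=2:; next result becomes 5; next at idx=3:; next result becomes 9; next at idx=4:; next result becomes 14; next final value -8 — matching result -8.
Checked all 40 inputs in the declared domain: the outputs agree on every one.
verdict: equivalent


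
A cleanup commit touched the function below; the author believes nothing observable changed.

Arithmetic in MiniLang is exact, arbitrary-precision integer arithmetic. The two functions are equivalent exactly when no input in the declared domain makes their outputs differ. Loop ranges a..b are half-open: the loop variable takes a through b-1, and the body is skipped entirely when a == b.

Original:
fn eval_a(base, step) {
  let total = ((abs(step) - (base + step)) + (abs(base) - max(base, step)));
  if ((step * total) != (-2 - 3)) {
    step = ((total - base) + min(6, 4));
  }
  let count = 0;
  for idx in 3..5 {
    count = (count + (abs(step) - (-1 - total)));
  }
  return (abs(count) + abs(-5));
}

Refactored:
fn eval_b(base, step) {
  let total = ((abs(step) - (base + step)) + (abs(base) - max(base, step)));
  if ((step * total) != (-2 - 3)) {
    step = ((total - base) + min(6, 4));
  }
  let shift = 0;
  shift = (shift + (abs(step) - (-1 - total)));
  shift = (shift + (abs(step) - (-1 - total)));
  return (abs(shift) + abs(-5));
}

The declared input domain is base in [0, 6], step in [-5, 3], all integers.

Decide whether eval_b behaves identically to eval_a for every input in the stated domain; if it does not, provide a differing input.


Behavior is preserved: although constant usage differs; local variable names differ; arithmetic usage differs; loop structure differs; min/max/abs usage differs, the outputs never diverge.
As a probe, take base=1, step=-3: eval_a runs total := 5 | ((step * total) != (-2 - 3)): true | step := 8 | count := 0 | iter idx=3: | count := 14 | iter idx=4: | count := 28 | result 33; eval_b runs total := 5 | ((step * total) != (-2 - 3)): true | step := 8 | shift := 0 | shift := 14 | shift := 28 | result 33; both end at 33.
Every one of the 63 inputs gives matching results.
verdict: equivalent


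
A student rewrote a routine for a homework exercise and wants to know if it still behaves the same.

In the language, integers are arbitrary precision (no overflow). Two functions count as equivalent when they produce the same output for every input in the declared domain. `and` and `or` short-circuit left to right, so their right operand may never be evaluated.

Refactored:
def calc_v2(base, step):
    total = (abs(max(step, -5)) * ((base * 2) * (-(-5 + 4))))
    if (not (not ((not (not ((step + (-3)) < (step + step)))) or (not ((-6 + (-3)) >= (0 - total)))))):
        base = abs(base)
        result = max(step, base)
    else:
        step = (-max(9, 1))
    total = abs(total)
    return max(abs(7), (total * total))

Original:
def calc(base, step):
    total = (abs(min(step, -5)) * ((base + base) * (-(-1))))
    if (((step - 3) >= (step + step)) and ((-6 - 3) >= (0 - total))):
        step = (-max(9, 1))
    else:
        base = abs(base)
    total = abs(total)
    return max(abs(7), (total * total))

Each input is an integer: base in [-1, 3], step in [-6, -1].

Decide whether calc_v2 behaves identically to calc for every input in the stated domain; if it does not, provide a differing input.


Consider the input base=-1, step=-6.
calc: total=-12, then (((step - 3) >= (step + step)) and ((-6 - 3) >= (0 - total))) is false, then base=1, then total=12, then returns 144
calc_v2: total=-10, then (not (not ((not (not ((step + (-3)) < (step + step)))) or (not ((-6 + (-3)) >= (0 - total)))))) is true, then base=1, then result=1, then total=10, then returns 100
144 against 100: the behavior changed.
verdict: not equivalent; witness: base=-1, step=-6


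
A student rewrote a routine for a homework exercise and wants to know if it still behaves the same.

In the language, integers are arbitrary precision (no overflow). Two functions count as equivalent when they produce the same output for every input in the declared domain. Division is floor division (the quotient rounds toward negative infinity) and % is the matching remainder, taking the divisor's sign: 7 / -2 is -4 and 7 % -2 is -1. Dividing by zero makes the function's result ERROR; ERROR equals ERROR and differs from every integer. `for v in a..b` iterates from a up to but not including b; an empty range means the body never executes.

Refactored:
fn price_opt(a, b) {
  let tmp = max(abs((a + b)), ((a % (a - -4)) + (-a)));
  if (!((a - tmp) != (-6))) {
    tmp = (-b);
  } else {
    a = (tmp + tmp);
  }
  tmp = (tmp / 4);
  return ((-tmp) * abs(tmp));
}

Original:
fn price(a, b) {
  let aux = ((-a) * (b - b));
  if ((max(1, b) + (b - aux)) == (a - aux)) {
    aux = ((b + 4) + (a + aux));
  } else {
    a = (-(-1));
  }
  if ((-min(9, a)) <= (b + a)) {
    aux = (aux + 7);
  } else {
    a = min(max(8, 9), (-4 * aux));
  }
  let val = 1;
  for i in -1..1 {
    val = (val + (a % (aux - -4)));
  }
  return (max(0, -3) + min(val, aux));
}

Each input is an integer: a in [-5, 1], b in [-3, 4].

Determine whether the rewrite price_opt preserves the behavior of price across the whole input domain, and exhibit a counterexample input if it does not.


Not equivalent: a=-5, b=-3 separates them (0 vs -4).
price: aux := 0 | ((max(1, b) + (b - aux)) == (a - aux)): false | a := 1 | ((-min(9, a)) <= (b + a)): false | a := 0 | val := 1 | iter i=-1: | val := 1 | iter i=0: | val := 1 | result 0
price_opt: tmp := 8 | (!((a - tmp) != (-6))): false | a := 16 | tmp := 2 | result -4
verdict: not equivalent; witness: a=-5, b=-3


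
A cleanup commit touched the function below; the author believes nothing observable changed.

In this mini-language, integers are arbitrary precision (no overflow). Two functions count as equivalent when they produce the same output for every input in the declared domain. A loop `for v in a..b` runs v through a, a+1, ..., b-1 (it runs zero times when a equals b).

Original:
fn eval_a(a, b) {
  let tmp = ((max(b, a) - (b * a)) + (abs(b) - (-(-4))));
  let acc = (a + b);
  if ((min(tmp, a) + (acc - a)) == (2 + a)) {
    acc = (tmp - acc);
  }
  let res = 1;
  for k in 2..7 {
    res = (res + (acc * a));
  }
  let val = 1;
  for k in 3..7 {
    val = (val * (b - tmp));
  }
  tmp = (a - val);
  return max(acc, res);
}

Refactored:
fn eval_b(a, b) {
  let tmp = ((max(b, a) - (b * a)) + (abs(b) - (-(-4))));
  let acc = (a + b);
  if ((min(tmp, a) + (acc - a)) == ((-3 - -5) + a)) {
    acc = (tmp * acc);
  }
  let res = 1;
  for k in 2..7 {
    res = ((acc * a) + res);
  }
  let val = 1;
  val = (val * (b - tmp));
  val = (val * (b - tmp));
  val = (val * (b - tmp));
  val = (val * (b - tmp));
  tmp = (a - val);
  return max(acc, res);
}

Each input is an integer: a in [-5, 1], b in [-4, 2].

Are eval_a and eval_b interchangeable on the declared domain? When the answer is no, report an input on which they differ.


These are not equivalent — on a=-5, b=2 the outputs split (13 vs 751).
eval_a: tmp := 10 | acc := -3 | ((min(tmp, a) + (acc - a)) == (2 + a)): true | acc := 13 | res := 1 | iter k=2: | res := -64 | iter k=3: | res := -129 | iter k=4: | res := -194 | iter k=5: | res := -259 | iter k=6: | res := -324 | val := 1 | iter k=3: | val := -8 | iter k=4: | val := 64 | iter k=5: | val := -512 | iter k=6: | val := 4096 | tmp := -4101 | result 13
eval_b: tmp := 10 | acc := -3 | ((min(tmp, a) + (acc - a)) == ((-3 - -5) + a)): true | acc := -30 | res := 1 | iter k=2: | res := 151 | iter k=3: | res := 301 | iter k=4: | res := 451 | iter k=5: | res := 601 | iter k=6: | res := 751 | val := 1 | val := -8 | val := 64 | val := -512 | val := 4096 | tmp := -4101 | result 751
verdict: not equivalent; witness: a=-5, b=2


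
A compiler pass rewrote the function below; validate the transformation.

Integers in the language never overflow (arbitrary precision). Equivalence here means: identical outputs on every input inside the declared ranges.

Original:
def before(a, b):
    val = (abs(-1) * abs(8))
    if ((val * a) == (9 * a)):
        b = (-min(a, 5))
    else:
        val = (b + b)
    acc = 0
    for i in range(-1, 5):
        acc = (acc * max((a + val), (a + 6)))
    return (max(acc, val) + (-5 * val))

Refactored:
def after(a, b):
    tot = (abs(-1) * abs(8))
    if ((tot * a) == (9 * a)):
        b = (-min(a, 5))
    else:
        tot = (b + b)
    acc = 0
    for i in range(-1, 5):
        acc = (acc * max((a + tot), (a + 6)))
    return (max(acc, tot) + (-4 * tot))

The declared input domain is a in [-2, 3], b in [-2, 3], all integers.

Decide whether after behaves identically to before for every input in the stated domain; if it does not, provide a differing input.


The rewrite breaks on a=-2, b=-2, where the results are 20 and 16.
before: val := 8 | ((val * a) == (9 * a)): false | val := -4 | acc := 0 | iter i=-1: | acc := 0 | iter i=0: | acc := 0 | iter i=1: | acc := 0 | iter i=2: | acc := 0 | iter i=3: | acc := 0 | iter i=4: | acc := 0 | result 20
after: tot := 8 | ((tot * a) == (9 * a)): false | tot := -4 | acc := 0 | iter i=-1: | acc := 0 | iter i=0: | acc := 0 | iter i=1: | acc := 0 | iter i=2: | acc := 0 | iter i=3: | acc := 0 | iter i=4: | acc := 0 | result 16
verdict: not equivalent; witness: a=-2, b=-2


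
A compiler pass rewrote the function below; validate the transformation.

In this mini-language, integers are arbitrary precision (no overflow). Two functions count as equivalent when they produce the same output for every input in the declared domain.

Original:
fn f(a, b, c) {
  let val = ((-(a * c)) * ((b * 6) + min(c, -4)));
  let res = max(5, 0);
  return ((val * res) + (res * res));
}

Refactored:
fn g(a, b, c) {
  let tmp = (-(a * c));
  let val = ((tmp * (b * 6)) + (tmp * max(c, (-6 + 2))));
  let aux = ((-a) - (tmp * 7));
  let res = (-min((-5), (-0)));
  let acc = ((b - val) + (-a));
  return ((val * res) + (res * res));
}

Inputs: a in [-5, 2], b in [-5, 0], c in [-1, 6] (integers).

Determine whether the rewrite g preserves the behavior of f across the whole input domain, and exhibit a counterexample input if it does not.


The rewrite breaks on a=-5, b=-5, c=-1, where the results are 875 and 800.
f: val=170, then res=5, then returns 875
g: tmp=-5, then val=155, then aux=40, then res=5, then acc=-155, then returns 800
verdict: not equivalent; witness: a=-5, b=-5, c=-1


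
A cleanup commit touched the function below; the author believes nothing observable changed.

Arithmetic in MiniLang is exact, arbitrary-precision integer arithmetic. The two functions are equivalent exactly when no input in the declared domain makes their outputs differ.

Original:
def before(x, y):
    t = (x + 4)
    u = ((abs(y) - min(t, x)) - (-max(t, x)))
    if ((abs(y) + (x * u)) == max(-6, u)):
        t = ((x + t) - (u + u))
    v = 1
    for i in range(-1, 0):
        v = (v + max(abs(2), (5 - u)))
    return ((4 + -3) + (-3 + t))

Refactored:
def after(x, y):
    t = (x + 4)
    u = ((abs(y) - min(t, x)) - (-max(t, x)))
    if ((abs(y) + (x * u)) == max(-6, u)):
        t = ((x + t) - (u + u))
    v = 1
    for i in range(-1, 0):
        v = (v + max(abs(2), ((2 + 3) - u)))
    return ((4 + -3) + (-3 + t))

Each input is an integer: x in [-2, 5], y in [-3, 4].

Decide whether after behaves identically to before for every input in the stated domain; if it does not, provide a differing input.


Side by side, the visible changes include: constant usage differs; and arithmetic usage differs.
Spot check at x=-1, y=4 — before: t := 3 | u := 8 | ((abs(y) + (x * u)) == max(-6, u)): false | v := 1 | iter i=-1: | v := 3 | result 1. after: t := 3 | u := 8 | ((abs(y) + (x * u)) == max(-6, u)): false | v := 1 | iter i=-1: | v := 3 | result 1. Both give 1.
Every one of the 64 inputs gives matching results.
verdict: equivalent


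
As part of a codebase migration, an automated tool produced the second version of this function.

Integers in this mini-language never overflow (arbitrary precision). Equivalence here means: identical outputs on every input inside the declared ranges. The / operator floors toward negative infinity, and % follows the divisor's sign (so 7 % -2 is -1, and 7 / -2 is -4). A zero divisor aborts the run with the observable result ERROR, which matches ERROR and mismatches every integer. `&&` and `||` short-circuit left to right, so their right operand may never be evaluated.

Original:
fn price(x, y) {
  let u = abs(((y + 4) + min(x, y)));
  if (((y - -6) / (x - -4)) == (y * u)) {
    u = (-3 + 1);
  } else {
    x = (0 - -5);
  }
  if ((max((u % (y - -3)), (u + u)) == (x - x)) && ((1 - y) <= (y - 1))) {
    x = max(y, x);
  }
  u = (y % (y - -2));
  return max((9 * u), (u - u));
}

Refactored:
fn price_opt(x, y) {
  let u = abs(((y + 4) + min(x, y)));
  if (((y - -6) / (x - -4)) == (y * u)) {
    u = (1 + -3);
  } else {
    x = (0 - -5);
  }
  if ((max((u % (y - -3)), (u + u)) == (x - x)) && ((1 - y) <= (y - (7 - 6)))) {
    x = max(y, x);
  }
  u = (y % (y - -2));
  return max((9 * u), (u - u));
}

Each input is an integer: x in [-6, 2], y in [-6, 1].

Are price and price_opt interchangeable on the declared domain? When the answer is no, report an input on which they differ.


The two are interchangeable: arithmetic usage differs, constant usage differs, and every declared input agrees.
Tracing x=1, y=0: price: u := 4 | (((y - -6) / (x - -4)) == (y * u)): false | x := 5 | ((max((u % (y - -3)), (u + u)) == (x - x)) && ((1 - y) <= (y - 1))): false | u := 0 | result 0 | price_opt: u := 4 | (((y - -6) / (x - -4)) == (y * u)): false | x := 5 | ((max((u % (y - -3)), (u + u)) == (x - x)) && ((1 - y) <= (y - (7 - 6)))): false | u := 0 | result 0 — matching result 0.
Checked all 72 inputs in the declared domain: the outputs agree on every one.
verdict: equivalent


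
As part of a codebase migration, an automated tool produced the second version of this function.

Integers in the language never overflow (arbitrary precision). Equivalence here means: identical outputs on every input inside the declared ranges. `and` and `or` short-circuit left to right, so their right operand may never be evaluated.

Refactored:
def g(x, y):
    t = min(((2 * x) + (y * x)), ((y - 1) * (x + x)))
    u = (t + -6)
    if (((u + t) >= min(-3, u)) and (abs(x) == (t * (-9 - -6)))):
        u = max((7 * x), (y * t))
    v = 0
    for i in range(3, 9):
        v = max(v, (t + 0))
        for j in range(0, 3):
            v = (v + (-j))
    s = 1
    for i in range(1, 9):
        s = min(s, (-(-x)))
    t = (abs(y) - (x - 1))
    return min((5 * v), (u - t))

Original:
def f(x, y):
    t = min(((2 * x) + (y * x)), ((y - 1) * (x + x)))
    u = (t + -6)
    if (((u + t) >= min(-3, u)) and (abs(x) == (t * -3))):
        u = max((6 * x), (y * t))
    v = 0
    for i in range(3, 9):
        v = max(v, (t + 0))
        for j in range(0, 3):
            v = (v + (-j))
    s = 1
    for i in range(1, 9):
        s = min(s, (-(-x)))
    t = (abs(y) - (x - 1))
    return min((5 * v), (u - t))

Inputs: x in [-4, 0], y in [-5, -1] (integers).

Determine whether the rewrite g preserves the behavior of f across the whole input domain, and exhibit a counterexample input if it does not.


Although `6` became `7`, no input in the stated domain can expose it.
Spot check at x=0, y=-3 — f: t := 0 | u := -6 | (((u + t) >= min(-3, u)) and (abs(x) == (t * -3))): true | u := 0 | v := 0 | iter i=3: | v := 0 | iter j=0: | v := 0 | iter j=1: | v := -1 | iter j=2: | v := -3 | iter i=4: | v := 0 | iter j=0: | v := 0 | iter j=1: | v := -1 | iter j=2: | v := -3 | iter i=5: | v := 0 | iter j=0: | v := 0 | iter j=1: | v := -1 | iter j=2: | v := -3 | iter i=6: | v := 0 | iter j=0: | v := 0 | iter j=1: | v := -1 | iter j=2: | v := -3 | iter i=7: | v := 0 | iter j=0: | v := 0 | iter j=1: | v := -1 | iter j=2: | v := -3 | iter i=8: | v := 0 | iter j=0: | v := 0 | iter j=1: | v := -1 | iter j=2: | v := -3 | s := 1 | iter i=1: | s := 0 | iter i=2: | s := 0 | iter i=3: | s := 0 | iter i=4: | s := 0 | iter i=5: | s := 0 | iter i=6: | s := 0 | iter i=7: | s := 0 | iter i=8: | s := 0 | t := 4 | result -15. g: t := 0 | u := -6 | (((u + t) >= min(-3, u)) and (abs(x) == (t * (-9 - -6)))): true | u := 0 | v := 0 | iter i=3: | v := 0 | iter j=0: | v := 0 | iter j=1: | v := -1 | iter j=2: | v := -3 | iter i=4: | v := 0 | iter j=0: | v := 0 | iter j=1: | v := -1 | iter j=2: | v := -3 | iter i=5: | v := 0 | iter j=0: | v := 0 | iter j=1: | v := -1 | iter j=2: | v := -3 | iter i=6: | v := 0 | iter j=0: | v := 0 | iter j=1: | v := -1 | iter j=2: | v := -3 | iter i=7: | v := 0 | iter j=0: | v := 0 | iter j=1: | v := -1 | iter j=2: | v := -3 | iter i=8: | v := 0 | iter j=0: | v := 0 | iter j=1: | v := -1 | iter j=2: | v := -3 | s := 1 | iter i=1: | s := 0 | iter i=2: | s := 0 | iter i=3: | s := 0 | iter i=4: | s := 0 | iter i=5: | s := 0 | iter i=6: | s := 0 | iter i=7: | s := 0 | iter i=8: | s := 0 | t := 4 | result -15. Both give -15.
Every one of the 25 inputs gives matching results.
verdict: equivalent


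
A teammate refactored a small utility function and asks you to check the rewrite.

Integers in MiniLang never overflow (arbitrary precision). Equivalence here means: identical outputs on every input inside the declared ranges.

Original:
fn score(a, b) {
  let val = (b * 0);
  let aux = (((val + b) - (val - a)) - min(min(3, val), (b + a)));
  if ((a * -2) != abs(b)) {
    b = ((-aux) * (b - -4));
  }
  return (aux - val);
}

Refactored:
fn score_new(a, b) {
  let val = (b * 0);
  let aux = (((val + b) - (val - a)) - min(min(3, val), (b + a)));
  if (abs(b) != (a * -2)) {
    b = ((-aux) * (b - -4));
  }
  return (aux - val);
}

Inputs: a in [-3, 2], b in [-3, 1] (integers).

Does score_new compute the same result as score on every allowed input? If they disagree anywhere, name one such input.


This is a faithful refactor — same computation, different form, but the computed results match everywhere.
Tracing a=1, b=1: score: val = 0; aux = 2; ((a * -2) != abs(b)) -> true; b = -10; return 2 | score_new: val = 0; aux = 2; (abs(b) != (a * -2)) -> true; b = -10; return 2 — matching result 2.
Across all 30 domain points the two functions coincide.
verdict: equivalent


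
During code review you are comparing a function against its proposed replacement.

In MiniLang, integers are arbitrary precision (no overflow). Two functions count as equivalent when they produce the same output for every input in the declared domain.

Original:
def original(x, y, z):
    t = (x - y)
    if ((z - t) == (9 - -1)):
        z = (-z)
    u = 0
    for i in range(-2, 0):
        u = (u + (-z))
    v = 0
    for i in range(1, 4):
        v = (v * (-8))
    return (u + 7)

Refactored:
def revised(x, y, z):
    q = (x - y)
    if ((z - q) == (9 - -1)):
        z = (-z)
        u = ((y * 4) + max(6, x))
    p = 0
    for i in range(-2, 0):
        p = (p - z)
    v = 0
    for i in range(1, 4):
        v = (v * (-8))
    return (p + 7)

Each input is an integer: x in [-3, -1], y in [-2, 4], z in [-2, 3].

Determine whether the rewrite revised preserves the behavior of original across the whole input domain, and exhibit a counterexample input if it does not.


This is a faithful refactor — constant usage differs, plus statement counts differ, plus arithmetic usage differs, plus min/max/abs usage differs, plus local variable names differ, but the computed results match everywhere.
One worked example (x=-2, y=3, z=-1) — original: t becomes -5; next ((z - t) == (9 - -1)) evaluates to false; next u becomes 0; next at i=-2:; next u becomes 1; next at i=-1:; next u becomes 2; next v becomes 0; next at i=1:; next v becomes 0; next at i=2:; next v becomes 0; next at i=3:; next v becomes 0; next final value 9; revised: q becomes -5; next ((z - q) == (9 - -1)) evaluates to false; next p becomes 0; next at i=-2:; next p becomes 1; next at i=-1:; next p becomes 2; next v becomes 0; next at i=1:; next v becomes 0; next at i=2:; next v becomes 0; next at i=3:; next v becomes 0; next final value 9; agreement on 9.
An exhaustive pass over the 126 declared inputs shows identical outputs.
verdict: equivalent
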